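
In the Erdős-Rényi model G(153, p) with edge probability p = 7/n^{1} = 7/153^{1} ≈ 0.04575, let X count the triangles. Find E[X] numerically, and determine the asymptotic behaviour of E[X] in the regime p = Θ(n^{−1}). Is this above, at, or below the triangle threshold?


Number of potential triangles: C(153, 3) = 585276.
Each occurs with probability p³ ≈ (0.04575)³ ≈ 9.576787e-05.
By linearity: E[X] = C(153, 3)·p³ ≈ 585276 · 9.576787e-05 ≈ 56.0506.
Here α = 1, so p = 7/n is exactly at the triangle threshold p ~ 1/n. Asymptotically E[X] → c³/6 = 7³/6 = 343/6 ≈ 57.1667, a bounded constant. In this regime the triangle count is asymptotically Poisson(c³/6).

E[X] ≈ 56.0506; in regime p = Θ(1/n^{1}) E[X] stays bounded (at the triangle threshold p ~ 1/n).


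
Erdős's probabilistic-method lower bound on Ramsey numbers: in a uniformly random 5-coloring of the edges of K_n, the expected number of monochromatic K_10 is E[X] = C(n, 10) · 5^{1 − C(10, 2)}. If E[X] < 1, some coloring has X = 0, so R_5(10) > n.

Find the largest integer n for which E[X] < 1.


We need C(n, 10) · 5^{1 − 45} < 1, i.e. C(n, 10) < 5^{45 − 1} = 5684341886080801486968994140625.
Check values of n near the boundary:
  n = 5390: C(5390, 10) = 5655833965919099070255434039753; 5655833965919099070255434039753 < 5684341886080801486968994140625? YES
  n = 5391: C(5391, 10) = 5666344714787188828795213697883; 5666344714787188828795213697883 < 5684341886080801486968994140625? YES
  n = 5392: C(5392, 10) = 5676873040158402483252283957448; 5676873040158402483252283957448 < 5684341886080801486968994140625? YES
  n = 5393: C(5393, 10) = 5687418968154238267170642278008; 5687418968154238267170642278008 < 5684341886080801486968994140625? NO
The largest n with C(n, 10) < 5684341886080801486968994140625 is n = 5392 (where E[X] = 5676873040158402483252283957448/5684341886080801486968994140625 ≈ 0.999). Hence R_5(10) > 5392, i.e. R_5(10) ≥ 5393.

Largest n = 5392; hence R_5(10) > 5392.


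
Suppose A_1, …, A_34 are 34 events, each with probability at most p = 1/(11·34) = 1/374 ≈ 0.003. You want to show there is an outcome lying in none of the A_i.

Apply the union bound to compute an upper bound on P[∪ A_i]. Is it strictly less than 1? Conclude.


Union bound: P[∪_{i=1}^{34} A_i] ≤ Σ_i P[A_i] ≤ 34·p = 34·(1/374) = 1/11.
Numerically: 1/11 ≈ 0.091.
Is 1/11 < 1? YES.
Since P[∪ A_i] ≤ 1/11 < 1, the complement has P[∩ A_i^c] ≥ 1 − 1/11 = 10/11 > 0, so some outcome avoids every A_i.

34·p = 1/11 ≈ 0.091; existence CERTIFIED by the union bound.


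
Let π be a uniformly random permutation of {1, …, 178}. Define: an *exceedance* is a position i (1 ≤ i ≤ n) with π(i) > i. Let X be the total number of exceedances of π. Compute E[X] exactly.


Write X = Σ_{i=1}^{178} X_i, where X_i = 1_{π(i) > i}.
For each fixed i, π(i) is uniform over {1, …, 178} (marginal of a uniform permutation), so P[π(i) > i] = (n − i)/n. Summing: Σ_{i=1}^{178} (n − i)/n = (0 + 1 + … + 177)/178 = 178(178 − 1)/(2·178) = (178 − 1)/2.
Hence E[X] = Σ_{i=1}^{178} (178 − i)/178 = 177/2 ≈ 88.50000.

E[X] = 177/2 = 88.50000.


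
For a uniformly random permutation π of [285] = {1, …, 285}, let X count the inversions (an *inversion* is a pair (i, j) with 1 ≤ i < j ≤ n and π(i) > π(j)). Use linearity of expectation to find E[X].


Write X = Σ X_I over the C(285, 2) = 40470 pairs i < j, with X_I the indicator of one inversion.
There are 40470 indicators.
For each fixed pair i < j, the values π(i) and π(j) are two distinct elements of {1, …, 285} in uniformly random order; by symmetry P[π(i) > π(j)] = 1/2.
By linearity: E[X] = 40470 · (1/2) = C(285, 2) · (1/2) = 40470/2 = 20235 ≈ 20235.0000.

E[X] = 20235 = 20235.0000.


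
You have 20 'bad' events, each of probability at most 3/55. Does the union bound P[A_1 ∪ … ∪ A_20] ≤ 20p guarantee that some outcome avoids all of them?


Union bound: P[∪_{i=1}^{20} A_i] ≤ Σ_i P[A_i] ≤ 20·p = 20·(3/55) = 12/11.
Numerically: 12/11 ≈ 1.0909.
Is 12/11 < 1? NO.
Since the bound 12/11 is ≥ 1, the union bound is uninformative here; it does NOT by itself certify existence.

20·p = 12/11 ≈ 1.0909; existence NOT certified by the union bound.


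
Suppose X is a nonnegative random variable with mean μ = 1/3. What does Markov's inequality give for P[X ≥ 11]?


μ = E[X] = 1/3, a = 11.
Markov: P[X ≥ 11] ≤ μ/a = (1/3)/11 = 1/33.
Numerically: ≈ 0.03030.
(Since a = 11 > μ = 0.33333, the bound 1/33 is < 1 and informative.)

P[X ≥ 11] ≤ 1/33 ≈ 0.03030.


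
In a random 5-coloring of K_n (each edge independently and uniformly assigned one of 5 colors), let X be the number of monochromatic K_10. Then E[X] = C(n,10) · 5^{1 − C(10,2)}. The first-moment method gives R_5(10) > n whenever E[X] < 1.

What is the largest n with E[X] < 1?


We need C(n, 10) · 5^{1 − 45} < 1, i.e. C(n, 10) < 5^{45 − 1} = 5684341886080801486968994140625.
Check values of n near the boundary:
  n = 5387: C(5387, 10) = 5624406917627224603154306376491; 5624406917627224603154306376491 < 5684341886080801486968994140625? YES
  n = 5388: C(5388, 10) = 5634865093375880654852250419586; 5634865093375880654852250419586 < 5684341886080801486968994140625? YES
  n = 5389: C(5389, 10) = 5645340767466558997768874792926; 5645340767466558997768874792926 < 5684341886080801486968994140625? YES
  n = 5390: C(5390, 10) = 5655833965919099070255434039753; 5655833965919099070255434039753 < 5684341886080801486968994140625? YES
  n = 5391: C(5391, 10) = 5666344714787188828795213697883; 5666344714787188828795213697883 < 5684341886080801486968994140625? YES
  n = 5392: C(5392, 10) = 5676873040158402483252283957448; 5676873040158402483252283957448 < 5684341886080801486968994140625? YES
  n = 5393: C(5393, 10) = 5687418968154238267170642278008; 5687418968154238267170642278008 < 5684341886080801486968994140625? NO
  n = 5394: C(5394, 10) = 5697982524930156243149785372878; 5697982524930156243149785372878 < 5684341886080801486968994140625? NO
  n = 5395: C(5395, 10) = 5708563736675616143322765475706; 5708563736675616143322765475706 < 5684341886080801486968994140625? NO
The largest n with C(n, 10) < 5684341886080801486968994140625 is n = 5392 (where E[X] = 5676873040158402483252283957448/5684341886080801486968994140625 ≈ 0.9986861). Hence R_5(10) > 5392, i.e. R_5(10) ≥ 5393.

Largest n = 5392; hence R_5(10) > 5392.


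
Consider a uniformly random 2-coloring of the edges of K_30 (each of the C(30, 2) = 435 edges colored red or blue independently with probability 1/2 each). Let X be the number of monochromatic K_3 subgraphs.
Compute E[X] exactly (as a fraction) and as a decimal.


Let X = Σ_S X_S over the C(30, 3) = 4060 subsets S of size 3, where X_S = 1 if the K_3 on S is monochromatic.
For a fixed S, the K_3 on S has C(3, 2) = 3 edges. P[all 3 edges red] = (1/2)^3, and likewise for blue, so P[monochromatic] = 2·(1/2)^3 = 2^{1 − 3} = 1/4.
Summing: E[X] = C(30, 3) · 2^{1 − 3} = 4060 · 1/4 = 1015.
Numerically: E[X] ≈ 1015.000.

E[X] = C(30,3)·2^(1−C(3,2)) = 1015 ≈ 1015.000.


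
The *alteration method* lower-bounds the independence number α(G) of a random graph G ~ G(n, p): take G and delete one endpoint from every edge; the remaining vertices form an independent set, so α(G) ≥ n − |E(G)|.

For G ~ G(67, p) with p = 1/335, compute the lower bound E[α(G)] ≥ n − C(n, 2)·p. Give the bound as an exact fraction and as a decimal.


E[|E(G)|] = C(67, 2)·p = 2211 · (1/335) = 33/5.
E[α(G)] ≥ n − E[|E(G)|] = 67 − 33/5 = 302/5.
Numerically: ≈ 60.4000.
(This is only a lower bound; the true E[α(G)] may be larger.)

E[α(G)] ≥ 302/5 ≈ 60.4000.


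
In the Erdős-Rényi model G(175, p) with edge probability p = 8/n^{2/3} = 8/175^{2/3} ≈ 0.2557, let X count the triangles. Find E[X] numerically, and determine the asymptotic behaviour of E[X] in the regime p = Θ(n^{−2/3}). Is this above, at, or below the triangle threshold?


Number of potential triangles: C(175, 3) = 877975.
Each occurs with probability p³ ≈ (0.2557)³ ≈ 1.67183673e-02.
By linearity: E[X] = C(175, 3)·p³ ≈ 877975 · 1.67183673e-02 ≈ 14678.308571.
Since α = 2/3 < 1, p = c/n^{2/3} ≫ 1/n is above the triangle threshold p ~ 1/n. Asymptotically E[X] ~ (c³/6)·n^{3(1−α)} = (8³/6)·n^{1} → ∞; triangles are abundant w.h.p.

E[X] ≈ 14678.308571; in regime p = Θ(1/n^{2/3}) E[X] diverges (above the triangle threshold p ~ 1/n).


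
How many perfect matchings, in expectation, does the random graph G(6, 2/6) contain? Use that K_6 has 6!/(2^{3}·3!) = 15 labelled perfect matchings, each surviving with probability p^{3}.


K_6 has 6!/(2^{3}·3!) = 15 labelled perfect matchings.
For each such perfect matching H, let X_H = 1 if all 3 edges of H are present in G. Then P[X_H = 1] = p^{3} = (1/3)^{3} = 1/27.
By linearity of expectation: E[X] = Σ_H E[X_H] = 15 · p^{3} = 15 · 1/27 = 5/9.
Numerically: E[X] ≈ 0.555556.

E[X] = 15 · (1/3)^{3} = 5/9 ≈ 0.555556.


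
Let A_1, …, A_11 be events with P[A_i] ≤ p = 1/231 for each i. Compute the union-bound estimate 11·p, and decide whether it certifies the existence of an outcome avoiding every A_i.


Union bound: P[∪_{i=1}^{11} A_i] ≤ Σ_i P[A_i] ≤ 11·p = 11·(1/231) = 1/21.
Numerically: 1/21 ≈ 0.04762.
Is 1/21 < 1? YES.
Since P[∪ A_i] ≤ 1/21 < 1, the complement has P[∩ A_i^c] ≥ 1 − 1/21 = 20/21 > 0, so some outcome avoids every A_i.

11·p = 1/21 ≈ 0.04762; existence CERTIFIED by the union bound.


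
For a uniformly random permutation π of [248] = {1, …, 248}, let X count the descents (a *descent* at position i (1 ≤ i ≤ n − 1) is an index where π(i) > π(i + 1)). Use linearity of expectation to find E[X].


Write X = Σ X_I over i = 1, …, 247, with X_I the indicator of one descent.
There are 247 indicators.
For each fixed i, the pair (π(i), π(i+1)) is a uniformly random ordered pair of distinct values from {1, …, 248}; by symmetry P[π(i) > π(i+1)] = 1/2.
By linearity: E[X] = 247 · (1/2) = (248 − 1) · (1/2) = 247/2 ≈ 123.50000.

E[X] = 247/2 = 123.50000.


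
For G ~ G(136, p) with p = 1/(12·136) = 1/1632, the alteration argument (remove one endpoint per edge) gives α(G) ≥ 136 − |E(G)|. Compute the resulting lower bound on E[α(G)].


E[|E(G)|] = C(136, 2)·p = 9180 · (1/1632) = 45/8.
E[α(G)] ≥ n − E[|E(G)|] = 136 − 45/8 = 1043/8.
Numerically: ≈ 130.375.
(This is only a lower bound; the true E[α(G)] may be larger.)

E[α(G)] ≥ 1043/8 ≈ 130.375.


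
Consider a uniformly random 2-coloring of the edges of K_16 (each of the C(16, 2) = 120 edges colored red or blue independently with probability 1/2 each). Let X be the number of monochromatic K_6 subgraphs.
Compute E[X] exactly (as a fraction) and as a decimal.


Let X = Σ_S X_S over the C(16, 6) = 8008 subsets S of size 6, where X_S = 1 if the K_6 on S is monochromatic.
For a fixed S, the K_6 on S has C(6, 2) = 15 edges. P[all 15 edges red] = (1/2)^15, and likewise for blue, so P[monochromatic] = 2·(1/2)^15 = 2^{1 − 15} = 1/16384.
Summing: E[X] = C(16, 6) · 2^{1 − 15} = 8008 · 1/16384 = 1001/2048.
Numerically: E[X] ≈ 0.489.

E[X] = C(16,6)·2^(1−C(6,2)) = 1001/2048 ≈ 0.489.


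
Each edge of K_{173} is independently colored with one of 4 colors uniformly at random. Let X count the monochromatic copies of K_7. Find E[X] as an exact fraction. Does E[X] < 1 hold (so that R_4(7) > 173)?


E[X] = C(173, 7) · 4^{1 − 21} = 813769676772 · 4^{−20} = 813769676772/1099511627776.
As a reduced fraction: E[X] = 203442419193/274877906944 ≈ 0.7401192.
Is E[X] < 1? YES.
Since E[X] < 1, there exists a 4-coloring of K_{173} with no monochromatic K_7; hence R_4(7) > 173.

E[X] = 203442419193/274877906944 ≈ 0.7401192; E[X] < 1, so R_4(7) > 173.


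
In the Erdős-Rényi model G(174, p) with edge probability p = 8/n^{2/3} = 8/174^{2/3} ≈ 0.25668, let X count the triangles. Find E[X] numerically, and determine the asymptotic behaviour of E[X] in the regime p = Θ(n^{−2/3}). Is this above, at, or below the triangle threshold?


Number of potential triangles: C(174, 3) = 862924.
Each occurs with probability p³ ≈ (0.25668)³ ≈ 1.6911085e-02.
By linearity: E[X] = C(174, 3)·p³ ≈ 862924 · 1.6911085e-02 ≈ 14592.98084.
Since α = 2/3 < 1, p = c/n^{2/3} ≫ 1/n is above the triangle threshold p ~ 1/n. Asymptotically E[X] ~ (c³/6)·n^{3(1−α)} = (8³/6)·n^{1} → ∞; triangles are abundant w.h.p.

E[X] ≈ 14592.98084; in regime p = Θ(1/n^{2/3}) E[X] diverges (above the triangle threshold p ~ 1/n).


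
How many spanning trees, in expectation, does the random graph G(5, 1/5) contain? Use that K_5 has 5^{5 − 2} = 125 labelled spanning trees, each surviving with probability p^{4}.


K_5 has 5^{5 − 2} = 125 labelled spanning trees.
For each such spanning tree H, let X_H = 1 if all 4 edges of H are present in G. Then P[X_H = 1] = p^{4} = (1/5)^{4} = 1/625.
By linearity of expectation: E[X] = Σ_H E[X_H] = 125 · p^{4} = 125 · 1/625 = 1/5.
Numerically: E[X] ≈ 0.2.

E[X] = 125 · (1/5)^{4} = 1/5 ≈ 0.2.


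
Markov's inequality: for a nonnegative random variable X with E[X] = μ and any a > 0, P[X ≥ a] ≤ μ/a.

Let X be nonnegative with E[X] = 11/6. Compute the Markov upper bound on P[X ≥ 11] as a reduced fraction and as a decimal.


μ = E[X] = 11/6, a = 11.
Markov: P[X ≥ 11] ≤ μ/a = (11/6)/11 = 1/6.
Numerically: ≈ 0.1667.
(Since a = 11 > μ = 1.8333, the bound 1/6 is < 1 and informative.)

P[X ≥ 11] ≤ 1/6 ≈ 0.1667.


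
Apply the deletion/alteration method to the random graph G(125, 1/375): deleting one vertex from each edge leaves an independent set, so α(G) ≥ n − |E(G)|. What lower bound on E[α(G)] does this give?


E[|E(G)|] = C(125, 2)·p = 7750 · (1/375) = 62/3.
E[α(G)] ≥ n − E[|E(G)|] = 125 − 62/3 = 313/3.
Numerically: ≈ 104.33333.
(This is only a lower bound; the true E[α(G)] may be larger.)

E[α(G)] ≥ 313/3 ≈ 104.33333.


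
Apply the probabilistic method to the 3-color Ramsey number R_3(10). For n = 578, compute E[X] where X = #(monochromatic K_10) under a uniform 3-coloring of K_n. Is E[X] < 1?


E[X] = C(578, 10) · 3^{1 − 45} = 1060514767274403635480 · 3^{−44} = 1060514767274403635480/984770902183611232881.
As a reduced fraction: E[X] = 1060514767274403635480/984770902183611232881 ≈ 1.0769.
Is E[X] < 1? NO.
Since E[X] ≥ 1, the first-moment bound is inconclusive at n = 578; it does NOT by itself certify R_3(10) > 578.

E[X] = 1060514767274403635480/984770902183611232881 ≈ 1.0769; E[X] ≥ 1; first-moment method inconclusive here.


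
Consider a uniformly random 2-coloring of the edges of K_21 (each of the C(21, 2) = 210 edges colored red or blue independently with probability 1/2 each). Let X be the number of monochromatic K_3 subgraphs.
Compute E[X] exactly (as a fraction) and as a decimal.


Let X = Σ_S X_S over the C(21, 3) = 1330 subsets S of size 3, where X_S = 1 if the K_3 on S is monochromatic.
For a fixed S, the K_3 on S has C(3, 2) = 3 edges. P[all 3 edges red] = (1/2)^3, and likewise for blue, so P[monochromatic] = 2·(1/2)^3 = 2^{1 − 3} = 1/4.
Summing: E[X] = C(21, 3) · 2^{1 − 3} = 1330 · 1/4 = 665/2.
Numerically: E[X] ≈ 332.5000.

E[X] = C(21,3)·2^(1−C(3,2)) = 665/2 ≈ 332.5000.


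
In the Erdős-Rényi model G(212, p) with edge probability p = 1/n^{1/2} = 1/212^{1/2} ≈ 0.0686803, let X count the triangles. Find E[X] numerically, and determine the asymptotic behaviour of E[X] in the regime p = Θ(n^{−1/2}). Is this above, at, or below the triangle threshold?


Number of potential triangles: C(212, 3) = 1565620.
Each occurs with probability p³ ≈ (0.0686803)³ ≈ 3.23963594e-04.
By linearity: E[X] = C(212, 3)·p³ ≈ 1565620 · 3.23963594e-04 ≈ 507.203882.
Since α = 1/2 < 1, p = c/n^{1/2} ≫ 1/n is above the triangle threshold p ~ 1/n. Asymptotically E[X] ~ (c³/6)·n^{3(1−α)} = (1³/6)·n^{1.5} → ∞; triangles are abundant w.h.p.

E[X] ≈ 507.203882; in regime p = Θ(1/n^{1/2}) E[X] diverges (above the triangle threshold p ~ 1/n).


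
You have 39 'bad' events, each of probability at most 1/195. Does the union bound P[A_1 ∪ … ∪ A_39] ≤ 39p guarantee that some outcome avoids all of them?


Union bound: P[∪_{i=1}^{39} A_i] ≤ Σ_i P[A_i] ≤ 39·p = 39·(1/195) = 1/5.
Numerically: 1/5 ≈ 0.2000000.
Is 1/5 < 1? YES.
Since P[∪ A_i] ≤ 1/5 < 1, the complement has P[∩ A_i^c] ≥ 1 − 1/5 = 4/5 > 0, so some outcome avoids every A_i.

39·p = 1/5 ≈ 0.2000000; existence CERTIFIED by the union bound.


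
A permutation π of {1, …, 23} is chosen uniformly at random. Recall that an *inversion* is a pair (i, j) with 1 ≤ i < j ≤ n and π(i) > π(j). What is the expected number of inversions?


Write X = Σ X_I over the C(23, 2) = 253 pairs i < j, with X_I the indicator of one inversion.
There are 253 indicators.
For each fixed pair i < j, the values π(i) and π(j) are two distinct elements of {1, …, 23} in uniformly random order; by symmetry P[π(i) > π(j)] = 1/2.
By linearity: E[X] = 253 · (1/2) = C(23, 2) · (1/2) = 253/2 = 253/2 ≈ 126.500000.

E[X] = 253/2 = 126.500000.


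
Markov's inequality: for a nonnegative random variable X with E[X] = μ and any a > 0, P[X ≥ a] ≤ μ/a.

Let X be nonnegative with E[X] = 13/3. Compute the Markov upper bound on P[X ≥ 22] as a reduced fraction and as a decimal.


μ = E[X] = 13/3, a = 22.
Markov: P[X ≥ 22] ≤ μ/a = (13/3)/22 = 13/66.
Numerically: ≈ 0.196970.
(Since a = 22 > μ = 4.333333, the bound 13/66 is < 1 and informative.)

P[X ≥ 22] ≤ 13/66 ≈ 0.196970.


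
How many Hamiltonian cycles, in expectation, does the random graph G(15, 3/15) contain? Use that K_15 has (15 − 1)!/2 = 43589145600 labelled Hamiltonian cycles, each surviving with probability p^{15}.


K_15 has (15 − 1)!/2 = 43589145600 labelled Hamiltonian cycles.
For each such Hamiltonian cycle H, let X_H = 1 if all 15 edges of H are present in G. Then P[X_H = 1] = p^{15} = (1/5)^{15} = 1/30517578125.
Summing the indicators: E[X] = Σ_H E[X_H] = 43589145600 · p^{15} = 43589145600 · 1/30517578125 = 1743565824/1220703125.
Numerically: E[X] ≈ 1.4283.

E[X] = 43589145600 · (1/5)^{15} = 1743565824/1220703125 ≈ 1.4283.


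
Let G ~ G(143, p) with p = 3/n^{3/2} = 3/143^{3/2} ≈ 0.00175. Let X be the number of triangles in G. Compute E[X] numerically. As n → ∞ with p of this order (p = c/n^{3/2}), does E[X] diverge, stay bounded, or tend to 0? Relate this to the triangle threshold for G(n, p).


Number of potential triangles: C(143, 3) = 477191.
Each occurs with probability p³ ≈ (0.00175)³ ≈ 5.39948e-09.
By linearity: E[X] = C(143, 3)·p³ ≈ 477191 · 5.39948e-09 ≈ 0.003.
Since α = 3/2 > 1, p = c/n^{3/2} = o(1/n) is below the triangle threshold p ~ 1/n. Asymptotically E[X] ~ (c³/6)·n^{3(1−α)} = (3³/6)·n^{-1.5} → 0, so by Markov's inequality G has no triangles w.h.p.

E[X] ≈ 0.003; in regime p = Θ(1/n^{3/2}) E[X] tends to 0 (below the triangle threshold p ~ 1/n).


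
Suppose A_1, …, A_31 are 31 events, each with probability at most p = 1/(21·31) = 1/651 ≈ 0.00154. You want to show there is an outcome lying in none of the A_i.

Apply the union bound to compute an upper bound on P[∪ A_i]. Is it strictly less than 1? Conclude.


Union bound: P[∪_{i=1}^{31} A_i] ≤ Σ_i P[A_i] ≤ 31·p = 31·(1/651) = 1/21.
Numerically: 1/21 ≈ 0.04762.
Is 1/21 < 1? YES.
Since P[∪ A_i] ≤ 1/21 < 1, the complement has P[∩ A_i^c] ≥ 1 − 1/21 = 20/21 > 0, so some outcome avoids every A_i.

31·p = 1/21 ≈ 0.04762; existence CERTIFIED by the union bound.


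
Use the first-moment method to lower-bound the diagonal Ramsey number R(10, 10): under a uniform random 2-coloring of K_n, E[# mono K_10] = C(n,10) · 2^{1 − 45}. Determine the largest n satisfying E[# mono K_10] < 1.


We need C(n, 10) · 2^{1 − 45} < 1, i.e. C(n, 10) < 2^{45 − 1} = 17592186044416.
Check values of n near the boundary:
  n = 96: C(96, 10) = 11279926456656; 11279926456656 < 17592186044416? YES
  n = 97: C(97, 10) = 12576469727536; 12576469727536 < 17592186044416? YES
  n = 98: C(98, 10) = 14005614014756; 14005614014756 < 17592186044416? YES
  n = 99: C(99, 10) = 15579278510796; 15579278510796 < 17592186044416? YES
  n = 100: C(100, 10) = 17310309456440; 17310309456440 < 17592186044416? YES
  n = 101: C(101, 10) = 19212541264840; 19212541264840 < 17592186044416? NO
  n = 102: C(102, 10) = 21300860967540; 21300860967540 < 17592186044416? NO
The largest n with C(n, 10) < 17592186044416 is n = 100 (where E[X] = 2163788682055/2199023255552 ≈ 0.9840). Hence R(10, 10) > 100, i.e. R(10, 10) ≥ 101.

Largest n = 100; hence R(10, 10) > 100.


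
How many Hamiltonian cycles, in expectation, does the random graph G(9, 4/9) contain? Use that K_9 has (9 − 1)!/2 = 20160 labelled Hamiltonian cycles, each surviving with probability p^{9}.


K_9 has (9 − 1)!/2 = 20160 labelled Hamiltonian cycles.
For each such Hamiltonian cycle H, let X_H = 1 if all 9 edges of H are present in G. Then P[X_H = 1] = p^{9} = (4/9)^{9} = 262144/387420489.
By linearity: E[X] = Σ_H E[X_H] = 20160 · p^{9} = 20160 · 262144/387420489 = 587202560/43046721.
Numerically: E[X] ≈ 13.6411.

E[X] = 20160 · (4/9)^{9} = 587202560/43046721 ≈ 13.6411.


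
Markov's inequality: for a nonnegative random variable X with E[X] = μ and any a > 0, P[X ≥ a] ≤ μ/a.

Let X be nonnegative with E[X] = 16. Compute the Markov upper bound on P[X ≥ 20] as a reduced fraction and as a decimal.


μ = E[X] = 16, a = 20.
Markov: P[X ≥ 20] ≤ μ/a = (16)/20 = 4/5.
Numerically: ≈ 0.80000.
(Since a = 20 > μ = 16.00000, the bound 4/5 is < 1 and informative.)

P[X ≥ 20] ≤ 4/5 ≈ 0.80000.


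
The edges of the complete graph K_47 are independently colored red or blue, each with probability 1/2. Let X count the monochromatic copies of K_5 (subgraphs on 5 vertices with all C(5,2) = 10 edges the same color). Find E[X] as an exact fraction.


Let X = Σ_S X_S over the C(47, 5) = 1533939 subsets S of size 5, where X_S = 1 if the K_5 on S is monochromatic.
For a fixed S, the K_5 on S has C(5, 2) = 10 edges. P[all 10 edges red] = (1/2)^10, and likewise for blue, so P[monochromatic] = 2·(1/2)^10 = 2^{1 − 10} = 1/512.
By linearity: E[X] = C(47, 5) · 2^{1 − 10} = 1533939 · 1/512 = 1533939/512.
Numerically: E[X] ≈ 2995.975.

E[X] = C(47,5)·2^(1−C(5,2)) = 1533939/512 ≈ 2995.975.


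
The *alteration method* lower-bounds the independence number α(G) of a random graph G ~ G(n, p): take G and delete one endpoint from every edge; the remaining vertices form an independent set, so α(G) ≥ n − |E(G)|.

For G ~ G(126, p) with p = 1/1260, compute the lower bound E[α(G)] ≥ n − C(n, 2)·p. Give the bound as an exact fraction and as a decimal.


E[|E(G)|] = C(126, 2)·p = 7875 · (1/1260) = 25/4.
E[α(G)] ≥ n − E[|E(G)|] = 126 − 25/4 = 479/4.
Numerically: ≈ 119.750.
(This is only a lower bound; the true E[α(G)] may be larger.)

E[α(G)] ≥ 479/4 ≈ 119.750.


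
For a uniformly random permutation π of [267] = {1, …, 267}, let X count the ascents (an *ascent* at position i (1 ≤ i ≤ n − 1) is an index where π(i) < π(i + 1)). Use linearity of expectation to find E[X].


Write X = Σ X_I over i = 1, …, 266, with X_I the indicator of one ascent.
There are 266 indicators.
For each fixed i, the pair (π(i), π(i+1)) is a uniformly random ordered pair of distinct values from {1, …, 267}; by symmetry P[π(i) < π(i+1)] = 1/2.
By linearity: E[X] = 266 · (1/2) = (267 − 1) · (1/2) = 133 ≈ 133.000000.

E[X] = 133 = 133.000000.


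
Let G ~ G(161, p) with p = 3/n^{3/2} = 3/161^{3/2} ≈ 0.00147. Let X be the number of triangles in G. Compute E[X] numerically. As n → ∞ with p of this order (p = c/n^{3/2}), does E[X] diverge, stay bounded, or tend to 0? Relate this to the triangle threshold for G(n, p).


Number of potential triangles: C(161, 3) = 682640.
Each occurs with probability p³ ≈ (0.00147)³ ≈ 3.16699e-09.
By linearity: E[X] = C(161, 3)·p³ ≈ 682640 · 3.16699e-09 ≈ 0.002.
Since α = 3/2 > 1, p = c/n^{3/2} = o(1/n) is below the triangle threshold p ~ 1/n. Asymptotically E[X] ~ (c³/6)·n^{3(1−α)} = (3³/6)·n^{-1.5} → 0, so by Markov's inequality G has no triangles w.h.p.

E[X] ≈ 0.002; in regime p = Θ(1/n^{3/2}) E[X] tends to 0 (below the triangle threshold p ~ 1/n).


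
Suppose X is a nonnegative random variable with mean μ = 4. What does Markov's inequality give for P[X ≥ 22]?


μ = E[X] = 4, a = 22.
Markov: P[X ≥ 22] ≤ μ/a = (4)/22 = 2/11.
Numerically: ≈ 0.181818.
(Since a = 22 > μ = 4.000000, the bound 2/11 is < 1 and informative.)

P[X ≥ 22] ≤ 2/11 ≈ 0.181818.


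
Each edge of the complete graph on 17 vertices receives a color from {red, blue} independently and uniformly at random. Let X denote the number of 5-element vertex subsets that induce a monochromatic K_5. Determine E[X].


Let X = Σ_S X_S over the C(17, 5) = 6188 subsets S of size 5, where X_S = 1 if the K_5 on S is monochromatic.
For a fixed S, the K_5 on S has C(5, 2) = 10 edges. P[all 10 edges red] = (1/2)^10, and likewise for blue, so P[monochromatic] = 2·(1/2)^10 = 2^{1 − 10} = 1/512.
By linearity: E[X] = C(17, 5) · 2^{1 − 10} = 6188 · 1/512 = 1547/128.
Numerically: E[X] ≈ 12.086.

E[X] = C(17,5)·2^(1−C(5,2)) = 1547/128 ≈ 12.086.


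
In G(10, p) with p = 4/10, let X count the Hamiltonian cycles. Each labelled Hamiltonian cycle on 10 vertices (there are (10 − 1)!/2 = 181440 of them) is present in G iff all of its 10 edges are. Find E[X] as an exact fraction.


K_10 has (10 − 1)!/2 = 181440 labelled Hamiltonian cycles.
For each such Hamiltonian cycle H, let X_H = 1 if all 10 edges of H are present in G. Then P[X_H = 1] = p^{10} = (2/5)^{10} = 1024/9765625.
By linearity of expectation: E[X] = Σ_H E[X_H] = 181440 · p^{10} = 181440 · 1024/9765625 = 37158912/1953125.
Numerically: E[X] ≈ 19.025.

E[X] = 181440 · (2/5)^{10} = 37158912/1953125 ≈ 19.025.


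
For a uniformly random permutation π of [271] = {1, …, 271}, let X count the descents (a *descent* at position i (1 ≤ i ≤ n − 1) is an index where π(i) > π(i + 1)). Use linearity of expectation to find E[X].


Write X = Σ X_I over i = 1, …, 270, with X_I the indicator of one descent.
There are 270 indicators.
For each fixed i, the pair (π(i), π(i+1)) is a uniformly random ordered pair of distinct values from {1, …, 271}; by symmetry P[π(i) > π(i+1)] = 1/2.
By linearity: E[X] = 270 · (1/2) = (271 − 1) · (1/2) = 135 ≈ 135.00000.

E[X] = 135 = 135.00000.


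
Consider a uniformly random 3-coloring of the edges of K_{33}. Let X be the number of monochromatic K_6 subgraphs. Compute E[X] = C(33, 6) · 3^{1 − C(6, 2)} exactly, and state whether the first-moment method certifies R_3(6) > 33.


E[X] = C(33, 6) · 3^{1 − 15} = 1107568 · 3^{−14} = 1107568/4782969.
As a reduced fraction: E[X] = 1107568/4782969 ≈ 0.231565.
Is E[X] < 1? YES.
Since E[X] < 1, there exists a 3-coloring of K_{33} with no monochromatic K_6; hence R_3(6) > 33.

E[X] = 1107568/4782969 ≈ 0.231565; E[X] < 1, so R_3(6) > 33.


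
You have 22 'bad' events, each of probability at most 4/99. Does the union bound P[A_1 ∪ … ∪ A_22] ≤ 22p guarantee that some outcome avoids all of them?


Union bound: P[∪_{i=1}^{22} A_i] ≤ Σ_i P[A_i] ≤ 22·p = 22·(4/99) = 8/9.
Numerically: 8/9 ≈ 0.8888889.
Is 8/9 < 1? YES.
Since P[∪ A_i] ≤ 8/9 < 1, the complement has P[∩ A_i^c] ≥ 1 − 8/9 = 1/9 > 0, so some outcome avoids every A_i.

22·p = 8/9 ≈ 0.8888889; existence CERTIFIED by the union bound.


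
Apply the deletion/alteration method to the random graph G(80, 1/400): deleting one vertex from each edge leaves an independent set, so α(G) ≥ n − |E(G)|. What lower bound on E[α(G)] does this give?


E[|E(G)|] = C(80, 2)·p = 3160 · (1/400) = 79/10.
E[α(G)] ≥ n − E[|E(G)|] = 80 − 79/10 = 721/10.
Numerically: ≈ 72.1000.
(This is only a lower bound; the true E[α(G)] may be larger.)

E[α(G)] ≥ 721/10 ≈ 72.1000.


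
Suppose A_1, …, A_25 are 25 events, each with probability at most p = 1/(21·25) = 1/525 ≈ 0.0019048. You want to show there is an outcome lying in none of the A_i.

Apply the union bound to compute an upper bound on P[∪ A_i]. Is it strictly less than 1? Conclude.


Union bound: P[∪_{i=1}^{25} A_i] ≤ Σ_i P[A_i] ≤ 25·p = 25·(1/525) = 1/21.
Numerically: 1/21 ≈ 0.0476190.
Is 1/21 < 1? YES.
Since P[∪ A_i] ≤ 1/21 < 1, the complement has P[∩ A_i^c] ≥ 1 − 1/21 = 20/21 > 0, so some outcome avoids every A_i.

25·p = 1/21 ≈ 0.0476190; existence CERTIFIED by the union bound.


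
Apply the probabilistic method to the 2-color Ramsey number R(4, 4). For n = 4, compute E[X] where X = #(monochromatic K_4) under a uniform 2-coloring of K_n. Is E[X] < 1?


E[X] = C(4, 4) · 2^{1 − 6} = 1 · 2^{−5} = 1/32.
As a reduced fraction: E[X] = 1/32 ≈ 0.0312.
Is E[X] < 1? YES.
Since E[X] < 1, there exists a 2-coloring of K_{4} with no monochromatic K_4; hence R(4, 4) > 4.

E[X] = 1/32 ≈ 0.0312; E[X] < 1, so R(4, 4) > 4.


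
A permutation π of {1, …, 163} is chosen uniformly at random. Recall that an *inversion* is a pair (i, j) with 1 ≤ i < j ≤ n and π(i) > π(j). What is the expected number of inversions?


Write X = Σ X_I over the C(163, 2) = 13203 pairs i < j, with X_I the indicator of one inversion.
There are 13203 indicators.
For each fixed pair i < j, the values π(i) and π(j) are two distinct elements of {1, …, 163} in uniformly random order; by symmetry P[π(i) > π(j)] = 1/2.
By linearity: E[X] = 13203 · (1/2) = C(163, 2) · (1/2) = 13203/2 = 13203/2 ≈ 6601.5000.

E[X] = 13203/2 = 6601.5000.


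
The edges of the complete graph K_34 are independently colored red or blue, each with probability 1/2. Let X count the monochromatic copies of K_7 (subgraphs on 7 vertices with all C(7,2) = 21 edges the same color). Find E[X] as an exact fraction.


Let X = Σ_S X_S over the C(34, 7) = 5379616 subsets S of size 7, where X_S = 1 if the K_7 on S is monochromatic.
For a fixed S, the K_7 on S has C(7, 2) = 21 edges. P[all 21 edges red] = (1/2)^21, and likewise for blue, so P[monochromatic] = 2·(1/2)^21 = 2^{1 − 21} = 1/1048576.
Summing: E[X] = C(34, 7) · 2^{1 − 21} = 5379616 · 1/1048576 = 168113/32768.
Numerically: E[X] ≈ 5.1304.

E[X] = C(34,7)·2^(1−C(7,2)) = 168113/32768 ≈ 5.1304.


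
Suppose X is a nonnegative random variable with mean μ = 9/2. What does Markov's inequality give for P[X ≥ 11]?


μ = E[X] = 9/2, a = 11.
Markov: P[X ≥ 11] ≤ μ/a = (9/2)/11 = 9/22.
Numerically: ≈ 0.409.
(Since a = 11 > μ = 4.500, the bound 9/22 is < 1 and informative.)

P[X ≥ 11] ≤ 9/22 ≈ 0.409.


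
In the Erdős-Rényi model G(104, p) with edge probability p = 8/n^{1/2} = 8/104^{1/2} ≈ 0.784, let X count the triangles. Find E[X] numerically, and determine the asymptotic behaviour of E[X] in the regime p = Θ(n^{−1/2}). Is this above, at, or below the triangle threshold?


Number of potential triangles: C(104, 3) = 182104.
Each occurs with probability p³ ≈ (0.784)³ ≈ 4.82747e-01.
By linearity: E[X] = C(104, 3)·p³ ≈ 182104 · 4.82747e-01 ≈ 87910.234.
Since α = 1/2 < 1, p = c/n^{1/2} ≫ 1/n is above the triangle threshold p ~ 1/n. Asymptotically E[X] ~ (c³/6)·n^{3(1−α)} = (8³/6)·n^{1.5} → ∞; triangles are abundant w.h.p.

E[X] ≈ 87910.234; in regime p = Θ(1/n^{1/2}) E[X] diverges (above the triangle threshold p ~ 1/n).


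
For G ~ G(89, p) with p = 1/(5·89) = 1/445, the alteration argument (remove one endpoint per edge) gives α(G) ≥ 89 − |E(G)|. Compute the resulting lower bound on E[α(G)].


E[|E(G)|] = C(89, 2)·p = 3916 · (1/445) = 44/5.
E[α(G)] ≥ n − E[|E(G)|] = 89 − 44/5 = 401/5.
Numerically: ≈ 80.20000.
(This is only a lower bound; the true E[α(G)] may be larger.)

E[α(G)] ≥ 401/5 ≈ 80.20000.


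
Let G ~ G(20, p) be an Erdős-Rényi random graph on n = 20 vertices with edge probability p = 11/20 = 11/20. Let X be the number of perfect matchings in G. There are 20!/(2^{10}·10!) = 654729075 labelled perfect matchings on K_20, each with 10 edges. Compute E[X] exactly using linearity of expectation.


K_20 has 20!/(2^{10}·10!) = 654729075 labelled perfect matchings.
For each such perfect matching H, let X_H = 1 if all 10 edges of H are present in G. Then P[X_H = 1] = p^{10} = (11/20)^{10} = 25937424601/10240000000000.
By linearity of expectation: E[X] = Σ_H E[X_H] = 654729075 · p^{10} = 654729075 · 25937424601/10240000000000 = 679279440675798963/409600000000.
Numerically: E[X] ≈ 1.6584e+06.

E[X] = 654729075 · (11/20)^{10} = 679279440675798963/409600000000 ≈ 1.6584e+06.


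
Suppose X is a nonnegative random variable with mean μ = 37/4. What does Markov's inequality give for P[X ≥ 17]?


μ = E[X] = 37/4, a = 17.
Markov: P[X ≥ 17] ≤ μ/a = (37/4)/17 = 37/68.
Numerically: ≈ 0.544118.
(Since a = 17 > μ = 9.250000, the bound 37/68 is < 1 and informative.)

P[X ≥ 17] ≤ 37/68 ≈ 0.544118.


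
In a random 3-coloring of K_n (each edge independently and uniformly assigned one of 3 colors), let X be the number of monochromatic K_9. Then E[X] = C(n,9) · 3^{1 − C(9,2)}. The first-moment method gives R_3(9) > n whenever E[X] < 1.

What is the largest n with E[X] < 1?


We need C(n, 9) · 3^{1 − 36} < 1, i.e. C(n, 9) < 3^{36 − 1} = 50031545098999707.
Check values of n near the boundary:
  n = 296: C(296, 9) = 42513789098994080; 42513789098994080 < 50031545098999707? YES
  n = 297: C(297, 9) = 43842345008337645; 43842345008337645 < 50031545098999707? YES
  n = 298: C(298, 9) = 45207677551849890; 45207677551849890 < 50031545098999707? YES
  n = 299: C(299, 9) = 46610674441390059; 46610674441390059 < 50031545098999707? YES
  n = 300: C(300, 9) = 48052241692154700; 48052241692154700 < 50031545098999707? YES
  n = 301: C(301, 9) = 49533303936090975; 49533303936090975 < 50031545098999707? YES
  n = 302: C(302, 9) = 51054804739588650; 51054804739588650 < 50031545098999707? NO
  n = 303: C(303, 9) = 52617706925494425; 52617706925494425 < 50031545098999707? NO
  n = 304: C(304, 9) = 54222992899492560; 54222992899492560 < 50031545098999707? NO
The largest n with C(n, 9) < 50031545098999707 is n = 301 (where E[X] = 16511101312030325/16677181699666569 ≈ 0.9900). Hence R_3(9) > 301, i.e. R_3(9) ≥ 302.

Largest n = 301; hence R_3(9) > 301.


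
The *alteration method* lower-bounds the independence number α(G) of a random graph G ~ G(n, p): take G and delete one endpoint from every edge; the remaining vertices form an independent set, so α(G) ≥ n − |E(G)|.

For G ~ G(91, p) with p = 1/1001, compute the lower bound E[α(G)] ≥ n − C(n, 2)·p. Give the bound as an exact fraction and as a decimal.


E[|E(G)|] = C(91, 2)·p = 4095 · (1/1001) = 45/11.
E[α(G)] ≥ n − E[|E(G)|] = 91 − 45/11 = 956/11.
Numerically: ≈ 86.909.
(This is only a lower bound; the true E[α(G)] may be larger.)

E[α(G)] ≥ 956/11 ≈ 86.909.


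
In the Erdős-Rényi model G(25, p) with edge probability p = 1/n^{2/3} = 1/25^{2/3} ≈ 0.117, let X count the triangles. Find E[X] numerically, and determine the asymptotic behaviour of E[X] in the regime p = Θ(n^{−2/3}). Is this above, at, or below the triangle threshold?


Number of potential triangles: C(25, 3) = 2300.
Each occurs with probability p³ ≈ (0.117)³ ≈ 1.600000e-03.
By linearity: E[X] = C(25, 3)·p³ ≈ 2300 · 1.600000e-03 ≈ 3.6800.
Since α = 2/3 < 1, p = c/n^{2/3} ≫ 1/n is above the triangle threshold p ~ 1/n. Asymptotically E[X] ~ (c³/6)·n^{3(1−α)} = (1³/6)·n^{1} → ∞; triangles are abundant w.h.p.

E[X] ≈ 3.6800; in regime p = Θ(1/n^{2/3}) E[X] diverges (above the triangle threshold p ~ 1/n).


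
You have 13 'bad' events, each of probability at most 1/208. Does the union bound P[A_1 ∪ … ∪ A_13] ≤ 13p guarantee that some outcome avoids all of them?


Union bound: P[∪_{i=1}^{13} A_i] ≤ Σ_i P[A_i] ≤ 13·p = 13·(1/208) = 1/16.
Numerically: 1/16 ≈ 0.0625000.
Is 1/16 < 1? YES.
Since P[∪ A_i] ≤ 1/16 < 1, the complement has P[∩ A_i^c] ≥ 1 − 1/16 = 15/16 > 0, so some outcome avoids every A_i.

13·p = 1/16 ≈ 0.0625000; existence CERTIFIED by the union bound.


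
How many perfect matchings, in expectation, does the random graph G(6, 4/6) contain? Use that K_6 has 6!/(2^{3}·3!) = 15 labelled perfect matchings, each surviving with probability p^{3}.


K_6 has 6!/(2^{3}·3!) = 15 labelled perfect matchings.
For each such perfect matching H, let X_H = 1 if all 3 edges of H are present in G. Then P[X_H = 1] = p^{3} = (2/3)^{3} = 8/27.
Summing the indicators: E[X] = Σ_H E[X_H] = 15 · p^{3} = 15 · 8/27 = 40/9.
Numerically: E[X] ≈ 4.44.

E[X] = 15 · (2/3)^{3} = 40/9 ≈ 4.44.


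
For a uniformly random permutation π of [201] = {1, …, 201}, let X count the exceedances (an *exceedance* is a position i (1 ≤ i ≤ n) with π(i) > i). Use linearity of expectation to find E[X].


Write X = Σ_{i=1}^{201} X_i, where X_i = 1_{π(i) > i}.
For each fixed i, π(i) is uniform over {1, …, 201} (marginal of a uniform permutation), so P[π(i) > i] = (n − i)/n. Summing: Σ_{i=1}^{201} (n − i)/n = (0 + 1 + … + 200)/201 = 201(201 − 1)/(2·201) = (201 − 1)/2.
Hence E[X] = Σ_{i=1}^{201} (201 − i)/201 = 100 ≈ 100.000000.

E[X] = 100 = 100.000000.


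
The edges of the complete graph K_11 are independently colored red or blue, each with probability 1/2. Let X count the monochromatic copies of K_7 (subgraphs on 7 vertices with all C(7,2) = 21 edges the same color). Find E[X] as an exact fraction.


Let X = Σ_S X_S over the C(11, 7) = 330 subsets S of size 7, where X_S = 1 if the K_7 on S is monochromatic.
For a fixed S, the K_7 on S has C(7, 2) = 21 edges. P[all 21 edges red] = (1/2)^21, and likewise for blue, so P[monochromatic] = 2·(1/2)^21 = 2^{1 − 21} = 1/1048576.
By linearity of expectation: E[X] = C(11, 7) · 2^{1 − 21} = 330 · 1/1048576 = 165/524288.
Numerically: E[X] ≈ 0.00031.

E[X] = C(11,7)·2^(1−C(7,2)) = 165/524288 ≈ 0.00031.


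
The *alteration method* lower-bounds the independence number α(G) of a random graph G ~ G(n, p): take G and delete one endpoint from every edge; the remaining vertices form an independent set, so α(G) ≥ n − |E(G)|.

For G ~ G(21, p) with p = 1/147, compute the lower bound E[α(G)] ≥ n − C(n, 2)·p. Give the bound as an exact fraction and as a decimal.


E[|E(G)|] = C(21, 2)·p = 210 · (1/147) = 10/7.
E[α(G)] ≥ n − E[|E(G)|] = 21 − 10/7 = 137/7.
Numerically: ≈ 19.5714.
(This is only a lower bound; the true E[α(G)] may be larger.)

E[α(G)] ≥ 137/7 ≈ 19.5714.


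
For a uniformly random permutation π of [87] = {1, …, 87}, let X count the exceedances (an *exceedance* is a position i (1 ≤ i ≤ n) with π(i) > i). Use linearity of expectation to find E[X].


Write X = Σ_{i=1}^{87} X_i, where X_i = 1_{π(i) > i}.
For each fixed i, π(i) is uniform over {1, …, 87} (marginal of a uniform permutation), so P[π(i) > i] = (n − i)/n. Summing: Σ_{i=1}^{87} (n − i)/n = (0 + 1 + … + 86)/87 = 87(87 − 1)/(2·87) = (87 − 1)/2.
Hence E[X] = Σ_{i=1}^{87} (87 − i)/87 = 43 ≈ 43.000.

E[X] = 43 = 43.000.


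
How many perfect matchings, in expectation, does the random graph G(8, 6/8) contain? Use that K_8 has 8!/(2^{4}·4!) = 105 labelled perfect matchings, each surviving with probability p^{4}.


K_8 has 8!/(2^{4}·4!) = 105 labelled perfect matchings.
For each such perfect matching H, let X_H = 1 if all 4 edges of H are present in G. Then P[X_H = 1] = p^{4} = (3/4)^{4} = 81/256.
Summing the indicators: E[X] = Σ_H E[X_H] = 105 · p^{4} = 105 · 81/256 = 8505/256.
Numerically: E[X] ≈ 33.2227.

E[X] = 105 · (3/4)^{4} = 8505/256 ≈ 33.2227.


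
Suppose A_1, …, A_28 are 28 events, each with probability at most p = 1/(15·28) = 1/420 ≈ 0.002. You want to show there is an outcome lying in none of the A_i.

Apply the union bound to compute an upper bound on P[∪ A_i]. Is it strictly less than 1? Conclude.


Union bound: P[∪_{i=1}^{28} A_i] ≤ Σ_i P[A_i] ≤ 28·p = 28·(1/420) = 1/15.
Numerically: 1/15 ≈ 0.067.
Is 1/15 < 1? YES.
Since P[∪ A_i] ≤ 1/15 < 1, the complement has P[∩ A_i^c] ≥ 1 − 1/15 = 14/15 > 0, so some outcome avoids every A_i.

28·p = 1/15 ≈ 0.067; existence CERTIFIED by the union bound.
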